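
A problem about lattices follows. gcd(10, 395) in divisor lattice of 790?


Meet=gcd.
gcd(10,395)=5


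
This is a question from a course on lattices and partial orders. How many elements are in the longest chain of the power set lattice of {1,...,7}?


A chain is a totally ordered subset; we count the number of elements in a maximum chain.
Compute, for each element x, the size of the longest chain ending at x:
  {}: 1
  {1}: 2
  {2}: 2
  {3}: 2
  {4}: 2
  {5}: 2
  ...
A maximum chain: {} < {1} < {1,2} < {1,2,3} < {1,2,3,4} < {1,2,3,4,5} < {1,2,3,4,5,6} < {1,2,3,4,5,6,7}
Number of elements in the longest chain: 8


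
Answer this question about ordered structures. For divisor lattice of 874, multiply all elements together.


Divisors of 874: [1, 2, 19, 23, 38, 46, 437, 874]
Product = n^(d(n)/2) = 874^(8/2)
Product = 583506543376


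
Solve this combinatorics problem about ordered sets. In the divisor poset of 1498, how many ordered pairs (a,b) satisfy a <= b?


The order relation is {(a,b) : a <= b}, reflexive so it includes (a,a).
Examples: (1,1), (1,107), (1,14), (1,1498), (1,2), ...
Total ordered pairs: 27


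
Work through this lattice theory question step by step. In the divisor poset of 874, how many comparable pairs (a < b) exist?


A comparable pair {a,b} has a < b or b < a in the order.
Count unordered pairs where one element is strictly below the other.
Examples: {1,2}, {1,19}, {1,23}, {1,38}, ...
Total comparable pairs: 19


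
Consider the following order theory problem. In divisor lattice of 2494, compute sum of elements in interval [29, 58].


Interval [29,58] in divisors of 2494: [29, 58]
Sum = 87


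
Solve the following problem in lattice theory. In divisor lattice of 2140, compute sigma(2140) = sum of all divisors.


sigma(n) = sum of divisors.
Divisors of 2140: [1, 2, 4, 5, 10, 20, 107, 214, 428, 535, 1070, 2140]
Sum = 4536


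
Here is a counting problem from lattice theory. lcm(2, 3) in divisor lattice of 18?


Join=lcm.
gcd(2,3)=1
lcm=6


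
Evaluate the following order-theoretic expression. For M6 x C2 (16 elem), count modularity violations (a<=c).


Modular law: if a <= c then a v (b ^ c) = (a v b) ^ c.
Check all triples (a,b,c) with a <= c among 16 elements.
This lattice is modular (diamonds M_m and their chain-products are modular).
Total violating triples: 0


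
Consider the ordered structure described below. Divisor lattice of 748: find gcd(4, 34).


In a divisor lattice, meet = gcd (greatest common divisor).
By Euclidean algorithm or factoring: gcd(4,34) = 2


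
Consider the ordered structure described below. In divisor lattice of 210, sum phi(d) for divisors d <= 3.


Divisors of 210 up to 3: [1, 2, 3]
phi values: [1, 1, 2]
Sum = 4


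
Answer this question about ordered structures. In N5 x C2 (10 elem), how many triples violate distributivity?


Distributive law: a ^ (b v c) = (a ^ b) v (a ^ c).
Check all 10^3 = 1000 ordered triples (a,b,c).
  e.g. a=(b,0), b=(a,0), c=(c,0): lhs=(b,0) != rhs=(a,0)
  e.g. a=(b,0), b=(a,0), c=(c,1): lhs=(b,0) != rhs=(a,0)
Total violating triples: 16


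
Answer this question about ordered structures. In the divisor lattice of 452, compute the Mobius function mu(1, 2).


In a divisor lattice, mu(a,b) = mu(b/a) where mu is the classical Mobius function.
b/a = 2/1 = 2
Prime factorization of 2: primes [2]
2 is squarefree with 1 prime factor(s), so mu(2) = (-1)^1 = -1


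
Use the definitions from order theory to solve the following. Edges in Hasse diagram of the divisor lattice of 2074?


A cover relation a -< b holds when a < b with no c strictly between.
Cover relations:
  1 -< 2
  1 -< 17
  1 -< 61
  2 -< 34
  2 -< 122
  17 -< 34
  17 -< 1037
  34 -< 2074
  ...4 more
Total: 12


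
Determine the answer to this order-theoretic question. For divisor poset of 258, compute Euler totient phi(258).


phi(n) = n * prod_{p|n} (1 - 1/p).
Prime divisors of 258: [2, 3, 43]
phi(258) = 258 * (1 - 1/2) * (1 - 1/3) * (1 - 1/43)
phi(258) = 84


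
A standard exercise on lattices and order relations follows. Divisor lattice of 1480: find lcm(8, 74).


In a divisor lattice, join = lcm (least common multiple).
gcd(8,74) = 2
lcm(8,74) = 8*74/gcd = 592/2 = 296


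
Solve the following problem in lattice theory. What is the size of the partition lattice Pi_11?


B(n) = number of set partitions of an n-element set.
B(n) satisfies the recurrence: B(n+1) = sum_k C(n,k)*B(k).
B(11) = 678570


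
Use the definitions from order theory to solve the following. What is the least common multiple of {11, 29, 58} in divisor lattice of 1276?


In a divisor lattice, join = lcm (least common multiple).
Compute lcm iteratively: start with first element, then lcm(current, next).
Elements: [11, 29, 58]
lcm(11,29) = 319
lcm(319,58) = 638
Final lcm = 638


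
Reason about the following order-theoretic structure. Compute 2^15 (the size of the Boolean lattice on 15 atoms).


Power set = 2^n.
2^15 = 32768


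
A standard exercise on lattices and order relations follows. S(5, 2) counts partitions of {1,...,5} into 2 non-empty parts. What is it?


S(n,k) = k*S(n-1,k) + S(n-1,k-1).
S(4,2) = 7, S(4,1) = 1
S(5,2) = 2*7 + 1 = 14 + 1
S(5,2) = 15


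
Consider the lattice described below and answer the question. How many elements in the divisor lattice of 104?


Divisors of 104: [1, 2, 4, 8, 13, 26, 52, 104]
Count: 8


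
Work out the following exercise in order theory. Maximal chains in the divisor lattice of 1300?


A maximal chain goes from the minimum element to a maximal element via cover relations.
Counting all min-to-max paths in the cover graph.
Total maximal chains: 30


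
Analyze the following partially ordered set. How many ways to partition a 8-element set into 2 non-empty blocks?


S(n,k) = k*S(n-1,k) + S(n-1,k-1).
S(7,2) = 63, S(7,1) = 1
S(8,2) = 2*63 + 1 = 126 + 1
S(8,2) = 127


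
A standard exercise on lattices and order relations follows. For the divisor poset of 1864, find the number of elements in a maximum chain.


A chain is a totally ordered subset; we count the number of elements in a maximum chain.
Compute, for each element x, the size of the longest chain ending at x:
  1: 1
  2: 2
  233: 2
  4: 3
  8: 4
  466: 3
  ...
A maximum chain: 1 < 2 < 4 < 8 < 1864
Number of elements in the longest chain: 5


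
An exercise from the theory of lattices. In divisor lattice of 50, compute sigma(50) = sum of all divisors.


sigma(n) = sum of divisors.
Divisors of 50: [1, 2, 5, 10, 25, 50]
Sum = 93


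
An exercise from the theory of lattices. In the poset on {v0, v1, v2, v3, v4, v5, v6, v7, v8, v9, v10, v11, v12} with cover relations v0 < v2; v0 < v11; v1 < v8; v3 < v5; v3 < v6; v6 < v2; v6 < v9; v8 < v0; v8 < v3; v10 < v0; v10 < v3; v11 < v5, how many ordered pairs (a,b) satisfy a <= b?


The order relation is {(a,b) : a <= b}, reflexive so it includes (a,a).
Examples: (v0,v0), (v0,v11), (v0,v2), (v0,v5), (v1,v0), ...
Total ordered pairs: 45


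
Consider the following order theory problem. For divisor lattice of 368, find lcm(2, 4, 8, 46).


In a divisor lattice, join = lcm (least common multiple).
Compute lcm iteratively: start with first element, then lcm(current, next).
Elements: [2, 4, 8, 46]
lcm(2,4) = 4
lcm(4,8) = 8
lcm(8,46) = 184
Final lcm = 184


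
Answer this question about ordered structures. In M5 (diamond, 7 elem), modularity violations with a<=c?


Modular law: if a <= c then a v (b ^ c) = (a v b) ^ c.
Check all triples (a,b,c) with a <= c among 7 elements.
This lattice is modular (diamonds M_m and their chain-products are modular).
Total violating triples: 0


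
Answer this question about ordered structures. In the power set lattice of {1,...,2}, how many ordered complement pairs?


Complement pair (a,b): a meet b = bottom, a join b = top.
Here: A intersect B = {} and A union B = {1,...,2}.
Pairs found: ({},{1,2}), ({1},{2}), ({2},{1}), ({1,2},{})
Total ordered pairs: 4


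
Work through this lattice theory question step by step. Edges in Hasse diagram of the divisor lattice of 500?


A cover relation a -< b holds when a < b with no c strictly between.
Cover relations:
  1 -< 2
  1 -< 5
  2 -< 4
  2 -< 10
  4 -< 20
  5 -< 10
  5 -< 25
  10 -< 20
  ...9 more
Total: 17


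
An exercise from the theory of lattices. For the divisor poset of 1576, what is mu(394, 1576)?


In a divisor lattice, mu(a,b) = mu(b/a) where mu is the classical Mobius function.
b/a = 1576/394 = 4
Prime factorization of 4: primes [2]
4 is not squarefree, so mu(4) = 0


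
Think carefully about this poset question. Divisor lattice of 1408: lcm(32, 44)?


Join=lcm.
gcd(32,44)=4
lcm=352


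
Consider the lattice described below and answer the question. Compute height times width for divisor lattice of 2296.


Height = length of longest chain minus 1; width = size of largest antichain.
A maximum chain: 1 | 41 | 287 | 574 | 1148 | 2296  (height 5).
A maximum antichain: {4, 14, 82, 287}  (width 4).
Product = 5 * 4 = 20


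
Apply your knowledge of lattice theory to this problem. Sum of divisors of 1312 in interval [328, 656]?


Interval [328,656] in divisors of 1312: [328, 656]
Sum = 984


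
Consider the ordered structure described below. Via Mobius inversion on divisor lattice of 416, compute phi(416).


phi(n) = n * prod_{p|n} (1 - 1/p).
Prime divisors of 416: [2, 13]
phi(416) = 416 * (1 - 1/2) * (1 - 1/13)
phi(416) = 192


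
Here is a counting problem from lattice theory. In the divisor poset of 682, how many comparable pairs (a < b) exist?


A comparable pair {a,b} has a < b or b < a in the order.
Count unordered pairs where one element is strictly below the other.
Examples: {1,2}, {1,11}, {1,22}, {1,31}, ...
Total comparable pairs: 19


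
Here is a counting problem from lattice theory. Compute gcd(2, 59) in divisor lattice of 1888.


In a divisor lattice, meet = gcd (greatest common divisor).
By Euclidean algorithm or factoring: gcd(2,59) = 1


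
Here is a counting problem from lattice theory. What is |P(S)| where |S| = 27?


Power set = 2^n.
2^27 = 134217728


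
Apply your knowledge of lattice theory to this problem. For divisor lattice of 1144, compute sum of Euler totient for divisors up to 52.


Divisors of 1144 up to 52: [1, 2, 4, 8, 11, 13, 22, 26, 44, 52]
phi values: [1, 1, 2, 4, 10, 12, 10, 12, 20, 24]
Sum = 96


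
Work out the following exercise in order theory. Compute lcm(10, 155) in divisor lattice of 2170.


In a divisor lattice, join = lcm (least common multiple).
gcd(10,155) = 5
lcm(10,155) = 10*155/gcd = 1550/5 = 310


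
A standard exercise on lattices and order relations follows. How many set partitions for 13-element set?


B(n) = number of set partitions of an n-element set.
B(n) satisfies the recurrence: B(n+1) = sum_k C(n,k)*B(k).
B(13) = 27644437


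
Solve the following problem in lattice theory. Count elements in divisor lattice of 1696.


Divisors of 1696: [1, 2, 4, 8, 16, 32, 53, 106, 212, 424, 848, 1696]
Count: 12


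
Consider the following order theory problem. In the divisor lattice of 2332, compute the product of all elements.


Divisors of 2332: [1, 2, 4, 11, 22, 44, 53, 106, 212, 583, 1166, 2332]
Product = n^(d(n)/2) = 2332^(12/2)
Product = 160831560769750503424


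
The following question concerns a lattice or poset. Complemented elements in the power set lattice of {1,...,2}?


An element a is complemented if some b has a meet b = bottom, a join b = top.
every subset A has complement S\A, so all elements are complemented.
Complemented elements: {}, {1}, {2}, {1,2}
Count: 4


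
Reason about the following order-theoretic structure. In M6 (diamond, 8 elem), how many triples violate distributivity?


Distributive law: a ^ (b v c) = (a ^ b) v (a ^ c).
Check all 8^3 = 512 ordered triples (a,b,c).
  e.g. a=a1, b=a2, c=a3: lhs=a1 != rhs=0
  e.g. a=a1, b=a2, c=a4: lhs=a1 != rhs=0
Total violating triples: 120


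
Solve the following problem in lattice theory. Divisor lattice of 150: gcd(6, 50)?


Meet=gcd.
gcd(6,50)=2


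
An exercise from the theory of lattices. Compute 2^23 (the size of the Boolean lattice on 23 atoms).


Power set = 2^n.
2^23 = 8388608


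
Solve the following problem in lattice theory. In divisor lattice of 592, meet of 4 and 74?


In a divisor lattice, meet = gcd (greatest common divisor).
By Euclidean algorithm or factoring: gcd(4,74) = 2


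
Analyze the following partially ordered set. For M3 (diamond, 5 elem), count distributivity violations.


Distributive law: a ^ (b v c) = (a ^ b) v (a ^ c).
Check all 5^3 = 125 ordered triples (a,b,c).
  e.g. a=a1, b=a2, c=a3: lhs=a1 != rhs=0
  e.g. a=a1, b=a3, c=a2: lhs=a1 != rhs=0
Total violating triples: 6


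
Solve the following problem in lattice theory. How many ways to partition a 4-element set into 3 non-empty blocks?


S(n,k) = k*S(n-1,k) + S(n-1,k-1).
S(3,3) = 1, S(3,2) = 3
S(4,3) = 3*1 + 3 = 3 + 3
S(4,3) = 6


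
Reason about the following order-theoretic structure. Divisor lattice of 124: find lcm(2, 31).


In a divisor lattice, join = lcm (least common multiple).
gcd(2,31) = 1
lcm(2,31) = 2*31/gcd = 62/1 = 62


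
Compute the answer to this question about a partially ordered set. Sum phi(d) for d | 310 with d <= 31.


Divisors of 310 up to 31: [1, 2, 5, 10, 31]
phi values: [1, 1, 4, 4, 30]
Sum = 40


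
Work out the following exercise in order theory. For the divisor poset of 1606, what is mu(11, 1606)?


In a divisor lattice, mu(a,b) = mu(b/a) where mu is the classical Mobius function.
b/a = 1606/11 = 146
Prime factorization of 146: primes [2, 73]
146 is squarefree with 2 prime factor(s), so mu(146) = (-1)^2 = 1


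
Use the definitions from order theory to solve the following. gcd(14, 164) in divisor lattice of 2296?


Meet=gcd.
gcd(14,164)=2


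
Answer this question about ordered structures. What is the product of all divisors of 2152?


Divisors of 2152: [1, 2, 4, 8, 269, 538, 1076, 2152]
Product = n^(d(n)/2) = 2152^(8/2)
Product = 21447124258816


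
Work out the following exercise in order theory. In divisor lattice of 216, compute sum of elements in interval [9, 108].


Interval [9,108] in divisors of 216: [9, 18, 27, 36, 54, 108]
Sum = 252


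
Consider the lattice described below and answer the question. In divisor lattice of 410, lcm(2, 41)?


Join=lcm.
gcd(2,41)=1
lcm=82


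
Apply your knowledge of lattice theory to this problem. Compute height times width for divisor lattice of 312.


Height = length of longest chain minus 1; width = size of largest antichain.
A maximum chain: 1 | 13 | 39 | 78 | 156 | 312  (height 5).
A maximum antichain: {4, 6, 26, 39}  (width 4).
Product = 5 * 4 = 20


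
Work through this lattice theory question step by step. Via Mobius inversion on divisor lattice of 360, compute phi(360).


phi(n) = n * prod_{p|n} (1 - 1/p).
Prime divisors of 360: [2, 3, 5]
phi(360) = 360 * (1 - 1/2) * (1 - 1/3) * (1 - 1/5)
phi(360) = 96


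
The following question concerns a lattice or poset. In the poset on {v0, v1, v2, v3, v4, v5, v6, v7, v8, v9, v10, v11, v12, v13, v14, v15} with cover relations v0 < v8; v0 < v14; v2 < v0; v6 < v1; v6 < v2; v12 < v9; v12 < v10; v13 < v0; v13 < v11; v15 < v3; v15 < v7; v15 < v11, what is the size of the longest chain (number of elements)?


A chain is a totally ordered subset; we count the number of elements in a maximum chain.
Compute, for each element x, the size of the longest chain ending at x:
  v4: 1
  v5: 1
  v6: 1
  v12: 1
  v13: 1
  v15: 1
  ...
A maximum chain: v6 < v2 < v0 < v8
Number of elements in the longest chain: 4


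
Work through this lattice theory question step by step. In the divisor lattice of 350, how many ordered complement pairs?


Complement pair (a,b): a meet b = bottom, a join b = top.
Here: gcd(a,b)=1 and lcm(a,b)=350, i.e. a*b=350 with a,b coprime.
Pairs found: (1,350), (2,175), (7,50), (14,25), ... (4 more)
Total ordered pairs: 8


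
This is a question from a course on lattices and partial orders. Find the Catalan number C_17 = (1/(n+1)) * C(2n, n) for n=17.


C(n) = C(2n, n) / (n+1).
C(34, 17) = 2333606220
C(17) = 2333606220 / 18 = 129644790


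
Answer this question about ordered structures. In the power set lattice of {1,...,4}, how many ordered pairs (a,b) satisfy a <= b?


The order relation is {(a,b) : a <= b}, reflexive so it includes (a,a).
Examples: ({},{}), ({},{1,2}), ({},{1,2,3}), ({},{1,2,3,4}), ({},{1,2,4}), ...
Total ordered pairs: 81


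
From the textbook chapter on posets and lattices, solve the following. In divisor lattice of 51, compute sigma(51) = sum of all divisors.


sigma(n) = sum of divisors.
Divisors of 51: [1, 3, 17, 51]
Sum = 72


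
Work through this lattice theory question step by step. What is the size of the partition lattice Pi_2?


B(n) = number of set partitions of an n-element set.
B(n) satisfies the recurrence: B(n+1) = sum_k C(n,k)*B(k).
B(2) = 2


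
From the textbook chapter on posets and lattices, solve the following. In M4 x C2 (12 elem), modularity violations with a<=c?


Modular law: if a <= c then a v (b ^ c) = (a v b) ^ c.
Check all triples (a,b,c) with a <= c among 12 elements.
This lattice is modular (diamonds M_m and their chain-products are modular).
Total violating triples: 0


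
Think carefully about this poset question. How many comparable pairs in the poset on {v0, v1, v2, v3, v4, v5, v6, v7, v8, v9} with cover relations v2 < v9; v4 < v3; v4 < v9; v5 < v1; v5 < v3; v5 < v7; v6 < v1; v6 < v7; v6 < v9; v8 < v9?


A comparable pair {a,b} has a < b or b < a in the order.
Count unordered pairs where one element is strictly below the other.
Examples: {v1,v5}, {v1,v6}, {v2,v9}, {v3,v4}, ...
Total comparable pairs: 10


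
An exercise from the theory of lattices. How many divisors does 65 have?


Divisors of 65: [1, 5, 13, 65]
Count: 4


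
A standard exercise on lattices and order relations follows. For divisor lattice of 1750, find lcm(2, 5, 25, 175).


In a divisor lattice, join = lcm (least common multiple).
Compute lcm iteratively: start with first element, then lcm(current, next).
Elements: [2, 5, 25, 175]
lcm(2,5) = 10
lcm(10,25) = 50
lcm(50,175) = 350
Final lcm = 350


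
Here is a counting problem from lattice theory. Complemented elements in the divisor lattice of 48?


An element a is complemented if some b has a meet b = bottom, a join b = top.
a is complemented iff gcd(a, n/a)=1, i.e. a is a unitary divisor of 48.
Complemented elements: 1, 3, 16, 48
Count: 4


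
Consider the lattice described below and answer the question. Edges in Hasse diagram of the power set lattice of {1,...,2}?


A cover relation a -< b holds when a < b with no c strictly between.
Cover relations:
  {} -< {1}
  {} -< {2}
  {1} -< {1,2}
  {2} -< {1,2}
Total: 4


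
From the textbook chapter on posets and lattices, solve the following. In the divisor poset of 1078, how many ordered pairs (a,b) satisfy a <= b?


The order relation is {(a,b) : a <= b}, reflexive so it includes (a,a).
Examples: (1,1), (1,1078), (1,11), (1,14), (1,154), ...
Total ordered pairs: 54


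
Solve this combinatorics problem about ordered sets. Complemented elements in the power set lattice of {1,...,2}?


An element a is complemented if some b has a meet b = bottom, a join b = top.
every subset A has complement S\A, so all elements are complemented.
Complemented elements: {}, {1}, {2}, {1,2}
Count: 4


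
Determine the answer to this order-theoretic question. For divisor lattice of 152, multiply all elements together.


Divisors of 152: [1, 2, 4, 8, 19, 38, 76, 152]
Product = n^(d(n)/2) = 152^(8/2)
Product = 533794816


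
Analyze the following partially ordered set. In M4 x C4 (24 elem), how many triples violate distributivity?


Distributive law: a ^ (b v c) = (a ^ b) v (a ^ c).
Check all 24^3 = 13824 ordered triples (a,b,c).
  e.g. a=(a1,0), b=(a2,0), c=(a3,0): lhs=(a1,0) != rhs=(0,0)
  e.g. a=(a1,0), b=(a2,0), c=(a3,1): lhs=(a1,0) != rhs=(0,0)
Total violating triples: 1536


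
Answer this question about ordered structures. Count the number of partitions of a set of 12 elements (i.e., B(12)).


B(n) = number of set partitions of an n-element set.
B(n) satisfies the recurrence: B(n+1) = sum_k C(n,k)*B(k).
B(12) = 4213597


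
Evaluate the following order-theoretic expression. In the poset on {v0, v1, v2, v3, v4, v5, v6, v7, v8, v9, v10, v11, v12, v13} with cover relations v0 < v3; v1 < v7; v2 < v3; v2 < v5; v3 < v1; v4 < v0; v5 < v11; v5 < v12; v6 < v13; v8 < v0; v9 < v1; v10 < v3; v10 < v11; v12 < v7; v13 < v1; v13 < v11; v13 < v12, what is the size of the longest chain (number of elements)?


A chain is a totally ordered subset; we count the number of elements in a maximum chain.
Compute, for each element x, the size of the longest chain ending at x:
  v2: 1
  v4: 1
  v6: 1
  v8: 1
  v9: 1
  v10: 1
  ...
A maximum chain: v4 < v0 < v3 < v1 < v7
Number of elements in the longest chain: 5


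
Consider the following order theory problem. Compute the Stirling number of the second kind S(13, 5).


S(n,k) = k*S(n-1,k) + S(n-1,k-1).
S(12,5) = 1379400, S(12,4) = 611501
S(13,5) = 5*1379400 + 611501 = 6897000 + 611501
S(13,5) = 7508501


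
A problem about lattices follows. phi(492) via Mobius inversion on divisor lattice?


phi(n) = n * prod_{p|n} (1 - 1/p).
Prime divisors of 492: [2, 3, 41]
phi(492) = 492 * (1 - 1/2) * (1 - 1/3) * (1 - 1/41)
phi(492) = 160


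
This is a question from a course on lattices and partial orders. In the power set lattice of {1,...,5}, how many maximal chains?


A maximal chain goes from the minimum element to a maximal element via cover relations.
Counting all min-to-max paths in the cover graph.
Total maximal chains: 120


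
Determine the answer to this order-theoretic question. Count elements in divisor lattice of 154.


Divisors of 154: [1, 2, 7, 11, 14, 22, 77, 154]
Count: 8


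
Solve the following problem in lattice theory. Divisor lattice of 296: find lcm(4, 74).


In a divisor lattice, join = lcm (least common multiple).
gcd(4,74) = 2
lcm(4,74) = 4*74/gcd = 296/2 = 148


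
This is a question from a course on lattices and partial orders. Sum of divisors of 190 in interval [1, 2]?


Interval [1,2] in divisors of 190: [1, 2]
Sum = 3


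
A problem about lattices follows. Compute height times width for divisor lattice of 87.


Height = length of longest chain minus 1; width = size of largest antichain.
A maximum chain: 1 | 29 | 87  (height 2).
A maximum antichain: {3, 29}  (width 2).
Product = 2 * 2 = 4


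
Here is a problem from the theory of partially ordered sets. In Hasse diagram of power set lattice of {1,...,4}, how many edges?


A cover relation a -< b holds when a < b with no c strictly between.
Cover relations:
  {} -< {1}
  {} -< {2}
  {} -< {3}
  {} -< {4}
  {1} -< {1,2}
  {1} -< {1,3}
  {1} -< {1,4}
  {2} -< {1,2}
  ...24 more
Total: 32


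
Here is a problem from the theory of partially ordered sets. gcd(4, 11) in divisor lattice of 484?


Meet=gcd.
gcd(4,11)=1


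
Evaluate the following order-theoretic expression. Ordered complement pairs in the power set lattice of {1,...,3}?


Complement pair (a,b): a meet b = bottom, a join b = top.
Here: A intersect B = {} and A union B = {1,...,3}.
Pairs found: ({},{1,2,3}), ({1},{2,3}), ({2},{1,3}), ({3},{1,2}), ... (4 more)
Total ordered pairs: 8


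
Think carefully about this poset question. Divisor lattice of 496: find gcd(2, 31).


In a divisor lattice, meet = gcd (greatest common divisor).
By Euclidean algorithm or factoring: gcd(2,31) = 1


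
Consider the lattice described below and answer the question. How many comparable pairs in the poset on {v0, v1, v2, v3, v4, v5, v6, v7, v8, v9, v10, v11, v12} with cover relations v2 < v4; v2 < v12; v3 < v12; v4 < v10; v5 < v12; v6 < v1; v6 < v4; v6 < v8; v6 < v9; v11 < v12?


A comparable pair {a,b} has a < b or b < a in the order.
Count unordered pairs where one element is strictly below the other.
Examples: {v1,v6}, {v2,v4}, {v2,v10}, {v2,v12}, ...
Total comparable pairs: 12


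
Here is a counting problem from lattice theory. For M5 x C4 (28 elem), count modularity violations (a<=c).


Modular law: if a <= c then a v (b ^ c) = (a v b) ^ c.
Check all triples (a,b,c) with a <= c among 28 elements.
This lattice is modular (diamonds M_m and their chain-products are modular).
Total violating triples: 0


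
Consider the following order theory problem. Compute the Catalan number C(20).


C(n) = C(2n, n) / (n+1).
C(40, 20) = 137846528820
C(20) = 137846528820 / 21 = 6564120420


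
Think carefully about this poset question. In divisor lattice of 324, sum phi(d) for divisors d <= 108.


Divisors of 324 up to 108: [1, 2, 3, 4, 6, 9, 12, 18, 27, 36, 54, 81, 108]
phi values: [1, 1, 2, 2, 2, 6, 4, 6, 18, 12, 18, 54, 36]
Sum = 162


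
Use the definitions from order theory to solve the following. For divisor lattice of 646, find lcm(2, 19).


In a divisor lattice, join = lcm (least common multiple).
Compute lcm iteratively: start with first element, then lcm(current, next).
Elements: [2, 19]
lcm(2,19) = 38
Final lcm = 38


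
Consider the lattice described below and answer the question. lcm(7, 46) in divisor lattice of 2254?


Join=lcm.
gcd(7,46)=1
lcm=322


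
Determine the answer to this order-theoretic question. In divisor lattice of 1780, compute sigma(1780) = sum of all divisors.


sigma(n) = sum of divisors.
Divisors of 1780: [1, 2, 4, 5, 10, 20, 89, 178, 356, 445, 890, 1780]
Sum = 3780


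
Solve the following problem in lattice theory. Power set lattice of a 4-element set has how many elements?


Power set = 2^n.
2^4 = 16


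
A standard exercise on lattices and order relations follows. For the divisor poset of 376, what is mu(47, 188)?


In a divisor lattice, mu(a,b) = mu(b/a) where mu is the classical Mobius function.
b/a = 188/47 = 4
Prime factorization of 4: primes [2]
4 is not squarefree, so mu(4) = 0


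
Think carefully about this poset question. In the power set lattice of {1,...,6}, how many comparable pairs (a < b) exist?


A comparable pair {a,b} has a < b or b < a in the order.
Count unordered pairs where one element is strictly below the other.
Examples: {{},{1}}, {{},{2}}, {{},{3}}, {{},{4}}, ...
Total comparable pairs: 665


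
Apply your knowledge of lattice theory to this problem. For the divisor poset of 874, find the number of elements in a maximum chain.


A chain is a totally ordered subset; we count the number of elements in a maximum chain.
Compute, for each element x, the size of the longest chain ending at x:
  1: 1
  2: 2
  19: 2
  23: 2
  38: 3
  46: 3
  ...
A maximum chain: 1 < 2 < 38 < 874
Number of elements in the longest chain: 4


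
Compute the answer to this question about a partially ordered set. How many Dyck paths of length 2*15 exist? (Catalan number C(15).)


C(n) = C(2n, n) / (n+1).
C(30, 15) = 155117520
C(15) = 155117520 / 16 = 9694845


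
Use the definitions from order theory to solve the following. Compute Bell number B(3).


B(n) = number of set partitions of an n-element set.
B(n) satisfies the recurrence: B(n+1) = sum_k C(n,k)*B(k).
B(3) = 5


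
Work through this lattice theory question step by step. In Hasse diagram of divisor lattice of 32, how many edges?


A cover relation a -< b holds when a < b with no c strictly between.
Cover relations:
  1 -< 2
  2 -< 4
  4 -< 8
  8 -< 16
  16 -< 32
Total: 5


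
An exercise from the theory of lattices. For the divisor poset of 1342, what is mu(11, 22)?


In a divisor lattice, mu(a,b) = mu(b/a) where mu is the classical Mobius function.
b/a = 22/11 = 2
Prime factorization of 2: primes [2]
2 is squarefree with 1 prime factor(s), so mu(2) = (-1)^1 = -1


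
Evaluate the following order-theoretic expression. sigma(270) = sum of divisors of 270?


sigma(n) = sum of divisors.
Divisors of 270: [1, 2, 3, 5, 6, 9, 10, 15, 18, 27, 30, 45, 54, 90, 135, 270]
Sum = 720


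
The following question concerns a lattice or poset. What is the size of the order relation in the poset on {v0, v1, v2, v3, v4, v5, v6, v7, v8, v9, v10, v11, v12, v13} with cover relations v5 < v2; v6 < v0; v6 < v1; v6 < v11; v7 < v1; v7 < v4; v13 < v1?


The order relation is {(a,b) : a <= b}, reflexive so it includes (a,a).
Examples: (v0,v0), (v1,v1), (v10,v10), (v11,v11), (v12,v12), ...
Total ordered pairs: 21


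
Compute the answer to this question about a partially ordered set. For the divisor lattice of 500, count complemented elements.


An element a is complemented if some b has a meet b = bottom, a join b = top.
a is complemented iff gcd(a, n/a)=1, i.e. a is a unitary divisor of 500.
Complemented elements: 1, 4, 125, 500
Count: 4


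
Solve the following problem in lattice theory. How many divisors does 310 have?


Divisors of 310: [1, 2, 5, 10, 31, 62, 155, 310]
Count: 8


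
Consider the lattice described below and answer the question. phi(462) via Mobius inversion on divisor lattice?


phi(n) = n * prod_{p|n} (1 - 1/p).
Prime divisors of 462: [2, 3, 7, 11]
phi(462) = 462 * (1 - 1/2) * (1 - 1/3) * (1 - 1/7) * (1 - 1/11)
phi(462) = 120


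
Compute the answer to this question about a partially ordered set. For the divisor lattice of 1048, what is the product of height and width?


Height = length of longest chain minus 1; width = size of largest antichain.
A maximum chain: 1 | 131 | 262 | 524 | 1048  (height 4).
A maximum antichain: {2, 131}  (width 2).
Product = 4 * 2 = 8


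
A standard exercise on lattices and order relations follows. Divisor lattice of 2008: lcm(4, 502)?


Join=lcm.
gcd(4,502)=2
lcm=1004


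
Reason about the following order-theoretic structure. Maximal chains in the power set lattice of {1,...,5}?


A maximal chain goes from the minimum element to a maximal element via cover relations.
Counting all min-to-max paths in the cover graph.
Total maximal chains: 120


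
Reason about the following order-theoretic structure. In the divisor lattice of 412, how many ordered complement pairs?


Complement pair (a,b): a meet b = bottom, a join b = top.
Here: gcd(a,b)=1 and lcm(a,b)=412, i.e. a*b=412 with a,b coprime.
Pairs found: (1,412), (4,103), (103,4), (412,1)
Total ordered pairs: 4


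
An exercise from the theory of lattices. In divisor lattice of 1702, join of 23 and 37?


In a divisor lattice, join = lcm (least common multiple).
gcd(23,37) = 1
lcm(23,37) = 23*37/gcd = 851/1 = 851


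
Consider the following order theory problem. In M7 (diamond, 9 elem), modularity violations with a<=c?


Modular law: if a <= c then a v (b ^ c) = (a v b) ^ c.
Check all triples (a,b,c) with a <= c among 9 elements.
This lattice is modular (diamonds M_m and their chain-products are modular).
Total violating triples: 0


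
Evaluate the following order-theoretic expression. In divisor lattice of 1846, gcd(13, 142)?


Meet=gcd.
gcd(13,142)=1


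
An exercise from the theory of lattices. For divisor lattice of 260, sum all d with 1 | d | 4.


Interval [1,4] in divisors of 260: [1, 2, 4]
Sum = 7


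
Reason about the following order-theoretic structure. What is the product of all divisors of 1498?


Divisors of 1498: [1, 2, 7, 14, 107, 214, 749, 1498]
Product = n^(d(n)/2) = 1498^(8/2)
Product = 5035553952016


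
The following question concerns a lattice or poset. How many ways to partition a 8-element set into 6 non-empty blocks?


S(n,k) = k*S(n-1,k) + S(n-1,k-1).
S(7,6) = 21, S(7,5) = 140
S(8,6) = 6*21 + 140 = 126 + 140
S(8,6) = 266


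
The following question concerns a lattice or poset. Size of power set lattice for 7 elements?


Power set = 2^n.
2^7 = 128


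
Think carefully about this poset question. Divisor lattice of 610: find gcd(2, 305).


In a divisor lattice, meet = gcd (greatest common divisor).
By Euclidean algorithm or factoring: gcd(2,305) = 1


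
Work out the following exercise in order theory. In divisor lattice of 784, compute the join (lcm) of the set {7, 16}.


In a divisor lattice, join = lcm (least common multiple).
Compute lcm iteratively: start with first element, then lcm(current, next).
Elements: [7, 16]
lcm(7,16) = 112
Final lcm = 112


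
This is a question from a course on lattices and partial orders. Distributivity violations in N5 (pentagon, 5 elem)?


Distributive law: a ^ (b v c) = (a ^ b) v (a ^ c).
Check all 5^3 = 125 ordered triples (a,b,c).
  e.g. a=b, b=a, c=c: lhs=b != rhs=a
  e.g. a=b, b=c, c=a: lhs=b != rhs=a
Total violating triples: 2


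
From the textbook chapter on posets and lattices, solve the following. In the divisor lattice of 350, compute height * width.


Height = length of longest chain minus 1; width = size of largest antichain.
A maximum chain: 1 | 7 | 35 | 175 | 350  (height 4).
A maximum antichain: {10, 14, 25, 35}  (width 4).
Product = 4 * 4 = 16


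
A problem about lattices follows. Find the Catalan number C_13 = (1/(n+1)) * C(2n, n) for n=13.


C(n) = C(2n, n) / (n+1).
C(26, 13) = 10400600
C(13) = 10400600 / 14 = 742900


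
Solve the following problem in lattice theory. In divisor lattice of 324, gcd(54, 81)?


Meet=gcd.
gcd(54,81)=27


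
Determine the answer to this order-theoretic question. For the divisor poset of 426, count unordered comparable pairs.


A comparable pair {a,b} has a < b or b < a in the order.
Count unordered pairs where one element is strictly below the other.
Examples: {1,2}, {1,3}, {1,6}, {1,71}, ...
Total comparable pairs: 19


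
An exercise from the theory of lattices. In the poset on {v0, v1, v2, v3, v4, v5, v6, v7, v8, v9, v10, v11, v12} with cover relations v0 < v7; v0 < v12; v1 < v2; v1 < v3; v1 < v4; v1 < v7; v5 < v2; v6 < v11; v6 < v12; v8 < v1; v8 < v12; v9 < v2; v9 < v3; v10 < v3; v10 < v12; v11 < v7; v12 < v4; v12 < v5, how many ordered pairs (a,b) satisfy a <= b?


The order relation is {(a,b) : a <= b}, reflexive so it includes (a,a).
Examples: (v0,v0), (v0,v12), (v0,v2), (v0,v4), (v0,v5), ...
Total ordered pairs: 47


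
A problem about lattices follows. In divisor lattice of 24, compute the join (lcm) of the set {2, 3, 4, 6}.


In a divisor lattice, join = lcm (least common multiple).
Compute lcm iteratively: start with first element, then lcm(current, next).
Elements: [2, 3, 4, 6]
lcm(2,3) = 6
lcm(6,4) = 12
lcm(12,6) = 12
Final lcm = 12


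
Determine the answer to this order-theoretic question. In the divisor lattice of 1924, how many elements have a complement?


An element a is complemented if some b has a meet b = bottom, a join b = top.
a is complemented iff gcd(a, n/a)=1, i.e. a is a unitary divisor of 1924.
Complemented elements: 1, 4, 13, 37, 52, 148, ... (2 more)
Count: 8


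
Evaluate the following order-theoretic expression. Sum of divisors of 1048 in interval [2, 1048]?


Interval [2,1048] in divisors of 1048: [2, 4, 8, 262, 524, 1048]
Sum = 1848


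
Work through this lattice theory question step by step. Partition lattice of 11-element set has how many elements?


B(n) = number of set partitions of an n-element set.
B(n) satisfies the recurrence: B(n+1) = sum_k C(n,k)*B(k).
B(11) = 678570


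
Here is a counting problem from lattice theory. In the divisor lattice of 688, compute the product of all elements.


Divisors of 688: [1, 2, 4, 8, 16, 43, 86, 172, 344, 688]
Product = n^(d(n)/2) = 688^(10/2)
Product = 154149525127168


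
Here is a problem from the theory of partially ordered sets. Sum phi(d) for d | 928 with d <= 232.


Divisors of 928 up to 232: [1, 2, 4, 8, 16, 29, 32, 58, 116, 232]
phi values: [1, 1, 2, 4, 8, 28, 16, 28, 56, 112]
Sum = 256


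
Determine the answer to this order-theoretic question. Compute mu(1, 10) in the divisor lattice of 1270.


In a divisor lattice, mu(a,b) = mu(b/a) where mu is the classical Mobius function.
b/a = 10/1 = 10
Prime factorization of 10: primes [2, 5]
10 is squarefree with 2 prime factor(s), so mu(10) = (-1)^2 = 1


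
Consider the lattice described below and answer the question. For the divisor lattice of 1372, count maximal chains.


A maximal chain goes from the minimum element to a maximal element via cover relations.
Counting all min-to-max paths in the cover graph.
Total maximal chains: 10


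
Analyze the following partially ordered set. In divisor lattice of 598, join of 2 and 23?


In a divisor lattice, join = lcm (least common multiple).
gcd(2,23) = 1
lcm(2,23) = 2*23/gcd = 46/1 = 46


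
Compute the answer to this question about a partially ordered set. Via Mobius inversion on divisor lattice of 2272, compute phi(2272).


phi(n) = n * prod_{p|n} (1 - 1/p).
Prime divisors of 2272: [2, 71]
phi(2272) = 2272 * (1 - 1/2) * (1 - 1/71)
phi(2272) = 1120


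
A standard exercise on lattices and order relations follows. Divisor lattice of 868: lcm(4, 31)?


Join=lcm.
gcd(4,31)=1
lcm=124


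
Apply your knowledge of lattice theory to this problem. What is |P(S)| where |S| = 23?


Power set = 2^n.
2^23 = 8388608


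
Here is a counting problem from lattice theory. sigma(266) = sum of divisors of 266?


sigma(n) = sum of divisors.
Divisors of 266: [1, 2, 7, 14, 19, 38, 133, 266]
Sum = 480


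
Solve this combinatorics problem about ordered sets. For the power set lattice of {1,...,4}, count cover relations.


A cover relation a -< b holds when a < b with no c strictly between.
Cover relations:
  {} -< {1}
  {} -< {2}
  {} -< {3}
  {} -< {4}
  {1} -< {1,2}
  {1} -< {1,3}
  {1} -< {1,4}
  {2} -< {1,2}
  ...24 more
Total: 32


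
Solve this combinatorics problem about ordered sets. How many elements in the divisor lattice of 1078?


Divisors of 1078: [1, 2, 7, 11, 14, 22, 49, 77, 98, 154, 539, 1078]
Count: 12


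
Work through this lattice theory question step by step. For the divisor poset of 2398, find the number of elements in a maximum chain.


A chain is a totally ordered subset; we count the number of elements in a maximum chain.
Compute, for each element x, the size of the longest chain ending at x:
  1: 1
  2: 2
  11: 2
  109: 2
  22: 3
  218: 3
  ...
A maximum chain: 1 < 2 < 22 < 2398
Number of elements in the longest chain: 4


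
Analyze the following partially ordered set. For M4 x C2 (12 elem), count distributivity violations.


Distributive law: a ^ (b v c) = (a ^ b) v (a ^ c).
Check all 12^3 = 1728 ordered triples (a,b,c).
  e.g. a=(a1,0), b=(a2,0), c=(a3,0): lhs=(a1,0) != rhs=(0,0)
  e.g. a=(a1,0), b=(a2,0), c=(a3,1): lhs=(a1,0) != rhs=(0,0)
Total violating triples: 192


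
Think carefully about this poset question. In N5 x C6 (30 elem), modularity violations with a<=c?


Modular law: if a <= c then a v (b ^ c) = (a v b) ^ c.
Check all triples (a,b,c) with a <= c among 30 elements.
  e.g. a=(a,0), b=(c,0), c=(b,0): lhs=(a,0) != rhs=(b,0)
  e.g. a=(a,0), b=(c,1), c=(b,0): lhs=(a,0) != rhs=(b,0)
Total violating triples: 126


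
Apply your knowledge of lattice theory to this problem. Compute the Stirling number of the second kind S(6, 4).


S(n,k) = k*S(n-1,k) + S(n-1,k-1).
S(5,4) = 10, S(5,3) = 25
S(6,4) = 4*10 + 25 = 40 + 25
S(6,4) = 65


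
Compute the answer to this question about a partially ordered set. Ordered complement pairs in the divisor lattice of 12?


Complement pair (a,b): a meet b = bottom, a join b = top.
Here: gcd(a,b)=1 and lcm(a,b)=12, i.e. a*b=12 with a,b coprime.
Pairs found: (1,12), (3,4), (4,3), (12,1)
Total ordered pairs: 4


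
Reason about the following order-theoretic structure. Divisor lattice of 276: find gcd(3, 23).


In a divisor lattice, meet = gcd (greatest common divisor).
By Euclidean algorithm or factoring: gcd(3,23) = 1
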